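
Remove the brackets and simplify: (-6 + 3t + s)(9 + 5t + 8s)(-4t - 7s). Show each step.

216t + 378s + 12t² + 177st + 273s² - 60t³ - 221st² - 235s²t - 56s³

(-6 + 3t + s)(9 + 5t + 8s)(-4t - 7s)
= (-54 - 30t - 48s + 27t + 15t² + 24st + 9s + 5st + 8s²)(-4t - 7s)    [distributive law]
= (-54 - 3t - 39s + 15t² + 29st + 8s²)(-4t - 7s)    [combine like terms]
= 216t + 378s + 12t² + 21st + 156st + 273s² - 60t³ - 105st² - 116st² - 203s²t - 32s²t - 56s³    [distributive law]
= 216t + 378s + 12t² + 177st + 273s² - 60t³ - 221st² - 235s²t - 56s³    [combine like terms]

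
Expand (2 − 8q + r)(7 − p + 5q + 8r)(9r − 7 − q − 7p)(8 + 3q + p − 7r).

(2 − 8q + r)(7 − p + 5q + 8r)(9r − 7 − q − 7p)(8 + 3q + p − 7r)
= (14 − 2p + 10q + 16r − 56q + 8pq − 40q^2 − 64qr + 7r − pr + 5qr + 8r^2)(9r − 7 − q − 7p)(8 + 3q + p − 7r)    [distributive law]
= (14 − 2p − 46q + 23r + 8pq − 40q^2 − 59qr − pr + 8r^2)(9r − 7 − q − 7p)(8 + 3q + p − 7r)    [combine like terms]
= (126r − 98 − 14q − 98p − 18pr + 14p + 2pq + 14p^2 − 414qr + 322q + 46q^2 + 322pq + 207r^2 − 161r − 23qr − 161pr + 72pqr − 56pq − 8pq^2 − 56p^2q − 360q^2r + 280q^2 + 40q^3 + 280pq^2 − 531qr^2 + 413qr + 59q^2r + 413pqr − 9pr^2 + 7pr + pqr + 7p^2r + 72r^3 − 56r^2 − 8qr^2 − 56pr^2)(8 + 3q + p − 7r)    [distributive law]
= (−35r − 98 + 308q − 84p − 172pr + 268pq + 14p^2 − 24qr + 326q^2 + 151r^2 + 486pqr + 272pq^2 − 56p^2q − 301q^2r + 40q^3 − 539qr^2 − 65pr^2 + 7p^2r + 72r^3)(8 + 3q + p − 7r)    [combine like terms]
= −280r − 105qr − 35pr + 245r^2 − 784 − 294q − 98p + 686r + 2464q + 924q^2 + 308pq − 2156qr − 672p − 252pq − 84p^2 + 588pr − 1376pr − 516pqr − 172p^2r + 1204pr^2 + 2144pq + 804pq^2 + 268p^2q − 1876pqr + 112p^2 + 42p^2q + 14p^3 − 98p^2r − 192qr − 72q^2r − 24pqr + 168qr^2 + 2608q^2 + 978q^3 + 326pq^2 − 2282q^2r + 1208r^2 + 453qr^2 + 151pr^2 − 1057r^3 + 3888pqr + 1458pq^2r + 486p^2qr − 3402pqr^2 + 2176pq^2 + 816pq^3 + 272p^2q^2 − 1904pq^2r − 448p^2q − 168p^2q^2 − 56p^3q + 392p^2qr − 2408q^2r − 903q^3r − 301pq^2r + 2107q^2r^2 + 320q^3 + 120q^4 + 40pq^3 − 280q^3r − 4312qr^2 − 1617q^2r^2 − 539pqr^2 + 3773qr^3 − 520pr^2 − 195pqr^2 − 65p^2r^2 + 455pr^3 + 56p^2r + 21p^2qr + 7p^3r − 49p^2r^2 + 576r^3 + 216qr^3 + 72pr^3 − 504r^4    [distributive law]
= 406r − 2453qr − 823pr + 1453r^2 − 784 + 2170q − 770p + 3532q^2 + 2200pq + 28p^2 + 1472pqr − 214p^2r + 835pr^2 + 3306pq^2 − 138p^2q + 14p^3 − 4762q^2r − 3691qr^2 + 1298q^3 − 481r^3 − 747pq^2r + 899p^2qr − 4136pqr^2 + 856pq^3 + 104p^2q^2 − 56p^3q − 1183q^3r + 490q^2r^2 + 120q^4 + 3989qr^3 − 114p^2r^2 + 527pr^3 + 7p^3r − 504r^4    [combine like terms]

406r − 2453qr − 823pr + 1453r^2 − 784 + 2170q − 770p + 3532q^2 + 2200pq + 28p^2 + 1472pqr − 214p^2r + 835pr^2 + 3306pq^2 − 138p^2q + 14p^3 − 4762q^2r − 3691qr^2 + 1298q^3 − 481r^3 − 747pq^2r + 899p^2qr − 4136pqr^2 + 856pq^3 + 104p^2q^2 − 56p^3q − 1183q^3r + 490q^2r^2 + 120q^4 + 3989qr^3 − 114p^2r^2 + 527pr^3 + 7p^3r − 504r^4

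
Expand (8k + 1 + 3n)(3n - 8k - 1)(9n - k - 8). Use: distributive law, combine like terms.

-576k²n + 64k³ + 528k² - 144kn + 129k - 9n + 8 + 81n³ - 9kn² - 72n²

(8k + 1 + 3n)(3n - 8k - 1)(9n - k - 8)
= (24kn - 64k² - 8k + 3n - 8k - 1 + 9n² - 24kn - 3n)(9n - k - 8)    [distributive law]
= (-64k² - 16k - 1 + 9n²)(9n - k - 8)    [combine like terms]
= -576k²n + 64k³ + 512k² - 144kn + 16k² + 128k - 9n + k + 8 + 81n³ - 9kn² - 72n²    [distributive law]
= -576k²n + 64k³ + 528k² - 144kn + 129k - 9n + 8 + 81n³ - 9kn² - 72n²    [combine like terms]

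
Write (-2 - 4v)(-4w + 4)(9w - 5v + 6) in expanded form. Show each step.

72w^2 - 88vw - 24w - 56v - 48 + 144vw^2 - 80v^2w + 80v^2

(-2 - 4v)(-4w + 4)(9w - 5v + 6)
= (8w - 8 + 16vw - 16v)(9w - 5v + 6)    [distributive law]
= 72w^2 - 40vw + 48w - 72w + 40v - 48 + 144vw^2 - 80v^2w + 96vw - 144vw + 80v^2 - 96v    [distributive law]
= 72w^2 - 88vw - 24w - 56v - 48 + 144vw^2 - 80v^2w + 80v^2    [combine like terms]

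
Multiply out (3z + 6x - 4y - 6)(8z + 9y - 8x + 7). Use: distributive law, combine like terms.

24z² - 5yz + 24xz - 27z + 86xy - 48x² + 90x - 36y² - 82y - 42

(3z + 6x - 4y - 6)(8z + 9y - 8x + 7)
= 24z² + 27yz - 24xz + 21z + 48xz + 54xy - 48x² + 42x - 32yz - 36y² + 32xy - 28y - 48z - 54y + 48x - 42    [distributive law]
= 24z² - 5yz + 24xz - 27z + 86xy - 48x² + 90x - 36y² - 82y - 42    [combine like terms]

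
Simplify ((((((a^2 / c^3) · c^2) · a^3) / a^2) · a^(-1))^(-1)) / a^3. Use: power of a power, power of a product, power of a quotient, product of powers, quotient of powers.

a^(-5)c

((((((a^2 / c^3) · c^2) · a^3) / a^2) · a^(-1))^(-1)) / a^3
= ((((((a^2 / c^3) · c^2) · a^3) / a^2)^(-1)) · ((a^(-1))^(-1))) / a^3    [power of a product]
= ((((((a^2 / c^3) · c^2) · a^3)^(-1)) / ((a^2)^(-1))) · ((a^(-1))^(-1))) / a^3    [power of a quotient]
= ((((((a^2 / c^3) · c^2)^(-1)) · ((a^3)^(-1))) / ((a^2)^(-1))) · ((a^(-1))^(-1))) / a^3    [power of a product]
= ((((((a^2 / c^3)^(-1)) · ((c^2)^(-1))) · ((a^3)^(-1))) / ((a^2)^(-1))) · ((a^(-1))^(-1))) / a^3    [power of a product]
= (((((((a^2)^(-1)) / ((c^3)^(-1))) · ((c^2)^(-1))) · ((a^3)^(-1))) / ((a^2)^(-1))) · ((a^(-1))^(-1))) / a^3    [power of a quotient]
= (((((a^(-2) / ((c^3)^(-1))) · ((c^2)^(-1))) · ((a^3)^(-1))) / ((a^2)^(-1))) · ((a^(-1))^(-1))) / a^3    [power of a power]
= (((((a^(-2) / c^(-3)) · ((c^2)^(-1))) · ((a^3)^(-1))) / ((a^2)^(-1))) · ((a^(-1))^(-1))) / a^3    [power of a power]
= (((((a^(-2) / c^(-3)) · c^(-2)) · ((a^3)^(-1))) / ((a^2)^(-1))) · ((a^(-1))^(-1))) / a^3    [power of a power]
= (((((a^(-2) / c^(-3)) · c^(-2)) · a^(-3)) / ((a^2)^(-1))) · ((a^(-1))^(-1))) / a^3    [power of a power]
= (((((a^(-2) / c^(-3)) · c^(-2)) · a^(-3)) / a^(-2)) · ((a^(-1))^(-1))) / a^3    [power of a power]
= (((((a^(-2) / c^(-3)) · c^(-2)) · a^(-3)) / a^(-2)) · a) / a^3    [power of a power]
= a^(-5)c    [quotient of powers; product of powers]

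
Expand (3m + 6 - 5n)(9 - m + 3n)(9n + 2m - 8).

(3m + 6 - 5n)(9 - m + 3n)(9n + 2m - 8)
= (27m - 3m^2 + 9mn + 54 - 6m + 18n - 45n + 5mn - 15n^2)(9n + 2m - 8)    [distributive law]
= (21m - 3m^2 + 14mn + 54 - 27n - 15n^2)(9n + 2m - 8)    [combine like terms]
= 189mn + 42m^2 - 168m - 27m^2n - 6m^3 + 24m^2 + 126mn^2 + 28m^2n - 112mn + 486n + 108m - 432 - 243n^2 - 54mn + 216n - 135n^3 - 30mn^2 + 120n^2    [distributive law]
= 23mn + 66m^2 - 60m + m^2n - 6m^3 + 96mn^2 + 702n - 432 - 123n^2 - 135n^3    [combine like terms]

23mn + 66m^2 - 60m + m^2n - 6m^3 + 96mn^2 + 702n - 432 - 123n^2 - 135n^3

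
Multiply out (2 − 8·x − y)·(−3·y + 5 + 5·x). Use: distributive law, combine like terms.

(2 − 8·x − y)·(−3·y + 5 + 5·x)
= −6·y + 10 + 10·x + 24·x·y − 40·x − 40·x^2 + 3·y^2 − 5·y − 5·x·y    [distributive law]
= −11·y + 10 − 30·x + 19·x·y − 40·x^2 + 3·y^2    [combine like terms]

−11·y + 10 − 30·x + 19·x·y − 40·x^2 + 3·y^2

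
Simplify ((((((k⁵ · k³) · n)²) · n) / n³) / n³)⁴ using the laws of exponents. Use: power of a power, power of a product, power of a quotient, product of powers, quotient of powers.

k⁶⁴·n⁻¹²

((((((k⁵ · k³) · n)²) · n) / n³) / n³)⁴
= ((((((k⁵ · k³) · n)²) · n) / n³)⁴) / ((n³)⁴)    [power of a quotient]
= ((((((k⁵ · k³) · n)²) · n)⁴) / ((n³)⁴)) / ((n³)⁴)    [power of a quotient]
= ((((((k⁵ · k³) · n)²)⁴) · (n⁴)) / ((n³)⁴)) / ((n³)⁴)    [power of a product]
= (((((k⁵ · k³) · n)⁸) · (n⁴)) / ((n³)⁴)) / ((n³)⁴)    [power of a power]
= (((((k⁵ · k³)⁸) · (n⁸)) · (n⁴)) / ((n³)⁴)) / ((n³)⁴)    [power of a product]
= ((((((k⁵)⁸) · ((k³)⁸)) · (n⁸)) · (n⁴)) / ((n³)⁴)) / ((n³)⁴)    [power of a product]
= ((((k⁴⁰ · ((k³)⁸)) · (n⁸)) · (n⁴)) / ((n³)⁴)) / ((n³)⁴)    [power of a power]
= ((((k⁴⁰ · k²⁴) · (n⁸)) · (n⁴)) / ((n³)⁴)) / ((n³)⁴)    [power of a power]
= (((k⁶⁴ · (n⁸)) · (n⁴)) / ((n³)⁴)) / ((n³)⁴)    [product of powers]
= (((k⁶⁴ · n⁸) · n⁴) / n¹²) / ((n³)⁴)    [power of a power]
= (((k⁶⁴ · n⁸) · n⁴) / n¹²) / n¹²    [power of a power]
= k⁶⁴·n⁻¹²    [quotient of powers; product of powers]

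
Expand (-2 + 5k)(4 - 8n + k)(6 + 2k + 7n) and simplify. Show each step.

(-2 + 5k)(4 - 8n + k)(6 + 2k + 7n)
= (-8 + 16n - 2k + 20k - 40kn + 5k^2)(6 + 2k + 7n)    [distributive law]
= (-8 + 16n + 18k - 40kn + 5k^2)(6 + 2k + 7n)    [combine like terms]
= -48 - 16k - 56n + 96n + 32kn + 112n^2 + 108k + 36k^2 + 126kn - 240kn - 80k^2n - 280kn^2 + 30k^2 + 10k^3 + 35k^2n    [distributive law]
= -48 + 92k + 40n - 82kn + 112n^2 + 66k^2 - 45k^2n - 280kn^2 + 10k^3    [combine like terms]

-48 + 92k + 40n - 82kn + 112n^2 + 66k^2 - 45k^2n - 280kn^2 + 10k^3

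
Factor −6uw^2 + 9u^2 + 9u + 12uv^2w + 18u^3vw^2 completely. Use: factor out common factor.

−6uw^2 + 9u^2 + 9u + 12uv^2w + 18u^3vw^2
= 3(−2uw^2 + 3u^2 + 3u + 4uv^2w + 6u^3vw^2)    [factor out 3]
= 3u(−2w^2 + 3u + 3 + 4v^2w + 6u^2vw^2)    [factor out u]

3u(−2w^2 + 3u + 3 + 4v^2w + 6u^2vw^2)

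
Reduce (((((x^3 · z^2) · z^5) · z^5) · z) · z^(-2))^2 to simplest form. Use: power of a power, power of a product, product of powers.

x^6z^22

(((((x^3 · z^2) · z^5) · z^5) · z) · z^(-2))^2
= (((((x^3 · z^2) · z^5) · z^5) · z)^2) · ((z^(-2))^2)    [power of a product]
= (((((x^3 · z^2) · z^5) · z^5)^2) · (z^2)) · ((z^(-2))^2)    [power of a product]
= (((((x^3 · z^2) · z^5)^2) · ((z^5)^2)) · (z^2)) · ((z^(-2))^2)    [power of a product]
= (((((x^3 · z^2)^2) · ((z^5)^2)) · ((z^5)^2)) · (z^2)) · ((z^(-2))^2)    [power of a product]
= ((((((x^3)^2) · ((z^2)^2)) · ((z^5)^2)) · ((z^5)^2)) · (z^2)) · ((z^(-2))^2)    [power of a product]
= ((((x^6 · ((z^2)^2)) · ((z^5)^2)) · ((z^5)^2)) · (z^2)) · ((z^(-2))^2)    [power of a power]
= ((((x^6 · z^4) · ((z^5)^2)) · ((z^5)^2)) · (z^2)) · ((z^(-2))^2)    [power of a power]
= ((((x^6 · z^4) · z^10) · ((z^5)^2)) · (z^2)) · ((z^(-2))^2)    [power of a power]
= ((((x^6 · z^4) · z^10) · z^10) · (z^2)) · ((z^(-2))^2)    [power of a power]
= ((((x^6 · z^4) · z^10) · z^10) · z^2) · z^(-4)    [power of a power]
= x^6z^22    [product of powers]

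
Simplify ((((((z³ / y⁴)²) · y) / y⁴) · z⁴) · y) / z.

((((((z³ / y⁴)²) · y) / y⁴) · z⁴) · y) / z
= (((((((z³)²) / ((y⁴)²)) · y) / y⁴) · z⁴) · y) / z    [power of a quotient]
= (((((z⁶ / ((y⁴)²)) · y) / y⁴) · z⁴) · y) / z    [power of a power]
= (((((z⁶ / y⁸) · y) / y⁴) · z⁴) · y) / z    [power of a power]
= y⁻¹⁰z⁹    [quotient of powers; product of powers]

y⁻¹⁰z⁹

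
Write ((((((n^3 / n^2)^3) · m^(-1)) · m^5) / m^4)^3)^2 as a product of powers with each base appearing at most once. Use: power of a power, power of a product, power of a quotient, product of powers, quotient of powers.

((((((n^3 / n^2)^3) · m^(-1)) · m^5) / m^4)^3)^2
= (((((n^3 / n^2)^3) · m^(-1)) · m^5) / m^4)^6    [power of a power]
= (((((n^3 / n^2)^3) · m^(-1)) · m^5)^6) / ((m^4)^6)    [power of a quotient]
= (((((n^3 / n^2)^3) · m^(-1))^6) · ((m^5)^6)) / ((m^4)^6)    [power of a product]
= (((((n^3 / n^2)^3)^6) · ((m^(-1))^6)) · ((m^5)^6)) / ((m^4)^6)    [power of a product]
= ((((n^3 / n^2)^18) · ((m^(-1))^6)) · ((m^5)^6)) / ((m^4)^6)    [power of a power]
= (((((n^3)^18) / ((n^2)^18)) · ((m^(-1))^6)) · ((m^5)^6)) / ((m^4)^6)    [power of a quotient]
= (((n^54 / ((n^2)^18)) · ((m^(-1))^6)) · ((m^5)^6)) / ((m^4)^6)    [power of a power]
= (((n^54 / n^36) · ((m^(-1))^6)) · ((m^5)^6)) / ((m^4)^6)    [power of a power]
= ((n^18 · ((m^(-1))^6)) · ((m^5)^6)) / ((m^4)^6)    [quotient of powers]
= ((n^18 · m^(-6)) · ((m^5)^6)) / ((m^4)^6)    [power of a power]
= ((n^18 · m^(-6)) · m^30) / ((m^4)^6)    [power of a power]
= ((n^18 · m^(-6)) · m^30) / m^24    [power of a power]
= n^18    [quotient of powers; product of powers]

n^18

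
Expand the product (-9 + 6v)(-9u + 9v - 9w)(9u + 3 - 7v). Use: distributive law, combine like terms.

729u^2 + 243u - 1458uv - 243v + 729v^2 + 729uw + 243w - 729vw - 486u^2v + 864uv^2 - 378v^3 - 486uvw + 378v^2w

(-9 + 6v)(-9u + 9v - 9w)(9u + 3 - 7v)
= (81u - 81v + 81w - 54uv + 54v^2 - 54vw)(9u + 3 - 7v)    [distributive law]
= 729u^2 + 243u - 567uv - 729uv - 243v + 567v^2 + 729uw + 243w - 567vw - 486u^2v - 162uv + 378uv^2 + 486uv^2 + 162v^2 - 378v^3 - 486uvw - 162vw + 378v^2w    [distributive law]
= 729u^2 + 243u - 1458uv - 243v + 729v^2 + 729uw + 243w - 729vw - 486u^2v + 864uv^2 - 378v^3 - 486uvw + 378v^2w    [combine like terms]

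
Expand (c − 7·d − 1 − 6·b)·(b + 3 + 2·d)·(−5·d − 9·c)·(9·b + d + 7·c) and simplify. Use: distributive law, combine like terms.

1758·b²·c·d + 1875·b·c·d² + 991·b·c²·d + 297·b²·c² − 63·b·c³ + 2564·b·c·d + 997·c·d² + 1317·c²·d + 954·b·c² − 189·c³ + 606·c·d³ + 794·c²·d² − 126·c³·d + 885·b²·d² + 725·b·d³ + 1130·b·d² + 115·d³ + 70·d⁴ + 855·b²·d + 1539·b²·c + 135·b·d + 15·d² + 132·c·d + 243·b·c + 189·c² + 270·b³·d + 486·b³·c

(c − 7·d − 1 − 6·b)·(b + 3 + 2·d)·(−5·d − 9·c)·(9·b + d + 7·c)
= (b·c + 3·c + 2·c·d − 7·b·d − 21·d − 14·d² − b − 3 − 2·d − 6·b² − 18·b − 12·b·d)·(−5·d − 9·c)·(9·b + d + 7·c)    [distributive law]
= (b·c + 3·c + 2·c·d − 19·b·d − 23·d − 14·d² − 19·b − 3 − 6·b²)·(−5·d − 9·c)·(9·b + d + 7·c)    [combine like terms]
= (−5·b·c·d − 9·b·c² − 15·c·d − 27·c² − 10·c·d² − 18·c²·d + 95·b·d² + 171·b·c·d + 115·d² + 207·c·d + 70·d³ + 126·c·d² + 95·b·d + 171·b·c + 15·d + 27·c + 30·b²·d + 54·b²·c)·(9·b + d + 7·c)    [distributive law]
= (166·b·c·d − 9·b·c² + 192·c·d − 27·c² + 116·c·d² − 18·c²·d + 95·b·d² + 115·d² + 70·d³ + 95·b·d + 171·b·c + 15·d + 27·c + 30·b²·d + 54·b²·c)·(9·b + d + 7·c)    [combine like terms]
= 1494·b²·c·d + 166·b·c·d² + 1162·b·c²·d − 81·b²·c² − 9·b·c²·d − 63·b·c³ + 1728·b·c·d + 192·c·d² + 1344·c²·d − 243·b·c² − 27·c²·d − 189·c³ + 1044·b·c·d² + 116·c·d³ + 812·c²·d² − 162·b·c²·d − 18·c²·d² − 126·c³·d + 855·b²·d² + 95·b·d³ + 665·b·c·d² + 1035·b·d² + 115·d³ + 805·c·d² + 630·b·d³ + 70·d⁴ + 490·c·d³ + 855·b²·d + 95·b·d² + 665·b·c·d + 1539·b²·c + 171·b·c·d + 1197·b·c² + 135·b·d + 15·d² + 105·c·d + 243·b·c + 27·c·d + 189·c² + 270·b³·d + 30·b²·d² + 210·b²·c·d + 486·b³·c + 54·b²·c·d + 378·b²·c²    [distributive law]
= 1758·b²·c·d + 1875·b·c·d² + 991·b·c²·d + 297·b²·c² − 63·b·c³ + 2564·b·c·d + 997·c·d² + 1317·c²·d + 954·b·c² − 189·c³ + 606·c·d³ + 794·c²·d² − 126·c³·d + 885·b²·d² + 725·b·d³ + 1130·b·d² + 115·d³ + 70·d⁴ + 855·b²·d + 1539·b²·c + 135·b·d + 15·d² + 132·c·d + 243·b·c + 189·c² + 270·b³·d + 486·b³·c    [combine like terms]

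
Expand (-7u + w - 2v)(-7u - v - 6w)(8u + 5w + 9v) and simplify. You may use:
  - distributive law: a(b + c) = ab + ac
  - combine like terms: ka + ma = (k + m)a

392u³ + 525u²w + 609u²v + 508uvw + 205uv² + 127uw² + vw² + 109v²w - 30w³ + 18v³

(-7u + w - 2v)(-7u - v - 6w)(8u + 5w + 9v)
= (49u² + 7uv + 42uw - 7uw - vw - 6w² + 14uv + 2v² + 12vw)(8u + 5w + 9v)    [distributive law]
= (49u² + 21uv + 35uw + 11vw - 6w² + 2v²)(8u + 5w + 9v)    [combine like terms]
= 392u³ + 245u²w + 441u²v + 168u²v + 105uvw + 189uv² + 280u²w + 175uw² + 315uvw + 88uvw + 55vw² + 99v²w - 48uw² - 30w³ - 54vw² + 16uv² + 10v²w + 18v³    [distributive law]
= 392u³ + 525u²w + 609u²v + 508uvw + 205uv² + 127uw² + vw² + 109v²w - 30w³ + 18v³    [combine like terms]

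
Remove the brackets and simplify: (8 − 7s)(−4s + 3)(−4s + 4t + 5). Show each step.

(8 − 7s)(−4s + 3)(−4s + 4t + 5)
= (−32s + 24 + 28s^2 − 21s)(−4s + 4t + 5)    [distributive law]
= (−53s + 24 + 28s^2)(−4s + 4t + 5)    [combine like terms]
= 212s^2 − 212st − 265s − 96s + 96t + 120 − 112s^3 + 112s^2t + 140s^2    [distributive law]
= 352s^2 − 212st − 361s + 96t + 120 − 112s^3 + 112s^2t    [combine like terms]

352s^2 − 212st − 361s + 96t + 120 − 112s^3 + 112s^2t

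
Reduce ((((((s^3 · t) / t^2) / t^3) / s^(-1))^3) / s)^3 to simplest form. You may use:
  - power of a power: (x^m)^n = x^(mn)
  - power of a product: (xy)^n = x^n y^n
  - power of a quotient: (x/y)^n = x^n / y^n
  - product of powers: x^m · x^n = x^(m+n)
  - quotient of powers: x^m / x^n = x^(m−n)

((((((s^3 · t) / t^2) / t^3) / s^(-1))^3) / s)^3
= ((((((s^3 · t) / t^2) / t^3) / s^(-1))^3)^3) / (s^3)    [power of a quotient]
= (((((s^3 · t) / t^2) / t^3) / s^(-1))^9) / (s^3)    [power of a power]
= (((((s^3 · t) / t^2) / t^3)^9) / ((s^(-1))^9)) / (s^3)    [power of a quotient]
= (((((s^3 · t) / t^2)^9) / ((t^3)^9)) / ((s^(-1))^9)) / (s^3)    [power of a quotient]
= (((((s^3 · t)^9) / ((t^2)^9)) / ((t^3)^9)) / ((s^(-1))^9)) / (s^3)    [power of a quotient]
= ((((((s^3)^9) · (t^9)) / ((t^2)^9)) / ((t^3)^9)) / ((s^(-1))^9)) / (s^3)    [power of a product]
= ((((s^27 · (t^9)) / ((t^2)^9)) / ((t^3)^9)) / ((s^(-1))^9)) / (s^3)    [power of a power]
= ((((s^27 · t^9) / t^18) / ((t^3)^9)) / ((s^(-1))^9)) / (s^3)    [power of a power]
= ((((s^27 · t^9) / t^18) / t^27) / ((s^(-1))^9)) / (s^3)    [power of a power]
= ((((s^27 · t^9) / t^18) / t^27) / s^(-9)) / (s^3)    [power of a power]
= s^33t^(-36)    [quotient of powers; product of powers]

s^33t^(-36)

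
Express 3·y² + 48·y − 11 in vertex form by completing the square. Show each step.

3·y² + 48·y − 11
= 3(y² + 16·y) − 11    [factor out 3 from the y-terms]
= 3(y² + 16·y + 64 − 64) − 11    [add and subtract 64 inside the bracket]
= 3(y + 8)² − 192 − 11    [perfect-square identity]
= 3(y + 8)² − 203    [combine constants]

3(y + 8)² − 203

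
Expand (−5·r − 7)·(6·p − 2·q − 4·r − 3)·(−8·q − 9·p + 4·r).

(−5·r − 7)·(6·p − 2·q − 4·r − 3)·(−8·q − 9·p + 4·r)
= (−30·p·r + 10·q·r + 20·r² + 15·r − 42·p + 14·q + 28·r + 21)·(−8·q − 9·p + 4·r)    [distributive law]
= (−30·p·r + 10·q·r + 20·r² + 43·r − 42·p + 14·q + 21)·(−8·q − 9·p + 4·r)    [combine like terms]
= 240·p·q·r + 270·p²·r − 120·p·r² − 80·q²·r − 90·p·q·r + 40·q·r² − 160·q·r² − 180·p·r² + 80·r³ − 344·q·r − 387·p·r + 172·r² + 336·p·q + 378·p² − 168·p·r − 112·q² − 126·p·q + 56·q·r − 168·q − 189·p + 84·r    [distributive law]
= 150·p·q·r + 270·p²·r − 300·p·r² − 80·q²·r − 120·q·r² + 80·r³ − 288·q·r − 555·p·r + 172·r² + 210·p·q + 378·p² − 112·q² − 168·q − 189·p + 84·r    [combine like terms]

150·p·q·r + 270·p²·r − 300·p·r² − 80·q²·r − 120·q·r² + 80·r³ − 288·q·r − 555·p·r + 172·r² + 210·p·q + 378·p² − 112·q² − 168·q − 189·p + 84·r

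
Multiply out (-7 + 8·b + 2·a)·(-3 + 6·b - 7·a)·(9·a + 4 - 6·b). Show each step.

361·a + 84 - 390·b - 1028·a·b + 588·b^2 + 331·a^2 + 696·a·b^2 - 288·b^3 - 312·a^2·b - 126·a^3

(-7 + 8·b + 2·a)·(-3 + 6·b - 7·a)·(9·a + 4 - 6·b)
= (21 - 42·b + 49·a - 24·b + 48·b^2 - 56·a·b - 6·a + 12·a·b - 14·a^2)·(9·a + 4 - 6·b)    [distributive law]
= (21 - 66·b + 43·a + 48·b^2 - 44·a·b - 14·a^2)·(9·a + 4 - 6·b)    [combine like terms]
= 189·a + 84 - 126·b - 594·a·b - 264·b + 396·b^2 + 387·a^2 + 172·a - 258·a·b + 432·a·b^2 + 192·b^2 - 288·b^3 - 396·a^2·b - 176·a·b + 264·a·b^2 - 126·a^3 - 56·a^2 + 84·a^2·b    [distributive law]
= 361·a + 84 - 390·b - 1028·a·b + 588·b^2 + 331·a^2 + 696·a·b^2 - 288·b^3 - 312·a^2·b - 126·a^3    [combine like terms]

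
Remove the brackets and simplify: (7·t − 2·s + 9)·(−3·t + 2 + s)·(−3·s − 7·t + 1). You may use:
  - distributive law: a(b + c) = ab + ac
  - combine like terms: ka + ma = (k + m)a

(7·t − 2·s + 9)·(−3·t + 2 + s)·(−3·s − 7·t + 1)
= (−21·t² + 14·t + 7·s·t + 6·s·t − 4·s − 2·s² − 27·t + 18 + 9·s)·(−3·s − 7·t + 1)    [distributive law]
= (−21·t² − 13·t + 13·s·t + 5·s − 2·s² + 18)·(−3·s − 7·t + 1)    [combine like terms]
= 63·s·t² + 147·t³ − 21·t² + 39·s·t + 91·t² − 13·t − 39·s²·t − 91·s·t² + 13·s·t − 15·s² − 35·s·t + 5·s + 6·s³ + 14·s²·t − 2·s² − 54·s − 126·t + 18    [distributive law]
= −28·s·t² + 147·t³ + 70·t² + 17·s·t − 139·t − 25·s²·t − 17·s² − 49·s + 6·s³ + 18    [combine like terms]

−28·s·t² + 147·t³ + 70·t² + 17·s·t − 139·t − 25·s²·t − 17·s² − 49·s + 6·s³ + 18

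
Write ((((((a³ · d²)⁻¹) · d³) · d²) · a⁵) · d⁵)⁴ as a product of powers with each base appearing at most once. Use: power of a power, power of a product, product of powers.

a⁸d³²

((((((a³ · d²)⁻¹) · d³) · d²) · a⁵) · d⁵)⁴
= ((((((a³ · d²)⁻¹) · d³) · d²) · a⁵)⁴) · ((d⁵)⁴)    [power of a product]
= ((((((a³ · d²)⁻¹) · d³) · d²)⁴) · ((a⁵)⁴)) · ((d⁵)⁴)    [power of a product]
= ((((((a³ · d²)⁻¹) · d³)⁴) · ((d²)⁴)) · ((a⁵)⁴)) · ((d⁵)⁴)    [power of a product]
= ((((((a³ · d²)⁻¹)⁴) · ((d³)⁴)) · ((d²)⁴)) · ((a⁵)⁴)) · ((d⁵)⁴)    [power of a product]
= (((((a³ · d²)⁻⁴) · ((d³)⁴)) · ((d²)⁴)) · ((a⁵)⁴)) · ((d⁵)⁴)    [power of a power]
= ((((((a³)⁻⁴) · ((d²)⁻⁴)) · ((d³)⁴)) · ((d²)⁴)) · ((a⁵)⁴)) · ((d⁵)⁴)    [power of a product]
= ((((a⁻¹² · ((d²)⁻⁴)) · ((d³)⁴)) · ((d²)⁴)) · ((a⁵)⁴)) · ((d⁵)⁴)    [power of a power]
= ((((a⁻¹² · d⁻⁸) · ((d³)⁴)) · ((d²)⁴)) · ((a⁵)⁴)) · ((d⁵)⁴)    [power of a power]
= ((((a⁻¹² · d⁻⁸) · d¹²) · ((d²)⁴)) · ((a⁵)⁴)) · ((d⁵)⁴)    [power of a power]
= ((((a⁻¹² · d⁻⁸) · d¹²) · d⁸) · ((a⁵)⁴)) · ((d⁵)⁴)    [power of a power]
= ((((a⁻¹² · d⁻⁸) · d¹²) · d⁸) · a²⁰) · ((d⁵)⁴)    [power of a power]
= ((((a⁻¹² · d⁻⁸) · d¹²) · d⁸) · a²⁰) · d²⁰    [power of a power]
= a⁸d³²    [product of powers]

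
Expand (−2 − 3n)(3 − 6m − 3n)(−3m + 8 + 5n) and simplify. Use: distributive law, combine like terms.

(−2 − 3n)(3 − 6m − 3n)(−3m + 8 + 5n)
= (−6 + 12m + 6n − 9n + 18mn + 9n²)(−3m + 8 + 5n)    [distributive law]
= (−6 + 12m − 3n + 18mn + 9n²)(−3m + 8 + 5n)    [combine like terms]
= 18m − 48 − 30n − 36m² + 96m + 60mn + 9mn − 24n − 15n² − 54m²n + 144mn + 90mn² − 27mn² + 72n² + 45n³    [distributive law]
= 114m − 48 − 54n − 36m² + 213mn + 57n² − 54m²n + 63mn² + 45n³    [combine like terms]

114m − 48 − 54n − 36m² + 213mn + 57n² − 54m²n + 63mn² + 45n³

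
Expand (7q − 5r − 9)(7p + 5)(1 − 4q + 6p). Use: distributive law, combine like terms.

(7q − 5r − 9)(7p + 5)(1 − 4q + 6p)
= (49pq + 35q − 35pr − 25r − 63p − 45)(1 − 4q + 6p)    [distributive law]
= 49pq − 196pq^2 + 294p^2q + 35q − 140q^2 + 210pq − 35pr + 140pqr − 210p^2r − 25r + 100qr − 150pr − 63p + 252pq − 378p^2 − 45 + 180q − 270p    [distributive law]
= 511pq − 196pq^2 + 294p^2q + 215q − 140q^2 − 185pr + 140pqr − 210p^2r − 25r + 100qr − 333p − 378p^2 − 45    [combine like terms]

511pq − 196pq^2 + 294p^2q + 215q − 140q^2 − 185pr + 140pqr − 210p^2r − 25r + 100qr − 333p − 378p^2 − 45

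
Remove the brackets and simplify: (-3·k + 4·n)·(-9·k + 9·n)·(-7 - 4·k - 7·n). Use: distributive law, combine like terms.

-189·k² - 108·k³ + 63·k²·n + 441·k·n + 297·k·n² - 252·n² - 252·n³

(-3·k + 4·n)·(-9·k + 9·n)·(-7 - 4·k - 7·n)
= (27·k² - 27·k·n - 36·k·n + 36·n²)·(-7 - 4·k - 7·n)    [distributive law]
= (27·k² - 63·k·n + 36·n²)·(-7 - 4·k - 7·n)    [combine like terms]
= -189·k² - 108·k³ - 189·k²·n + 441·k·n + 252·k²·n + 441·k·n² - 252·n² - 144·k·n² - 252·n³    [distributive law]
= -189·k² - 108·k³ + 63·k²·n + 441·k·n + 297·k·n² - 252·n² - 252·n³    [combine like terms]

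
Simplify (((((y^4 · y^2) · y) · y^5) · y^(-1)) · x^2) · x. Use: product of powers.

x^3y^11

(((((y^4 · y^2) · y) · y^5) · y^(-1)) · x^2) · x
= ((((y^6 · y) · y^5) · y^(-1)) · x^2) · x    [product of powers]
= (((y^7 · y^5) · y^(-1)) · x^2) · x    [product of powers]
= ((y^12 · y^(-1)) · x^2) · x    [product of powers]
= (y^11 · x^2) · x    [product of powers]
= x^3y^11    [product of powers]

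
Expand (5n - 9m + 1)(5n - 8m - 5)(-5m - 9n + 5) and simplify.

640mn² - 225n³ + 305n² - 223m²n - 658mn - 55n - 360m³ + 175m² + 210m - 25

(5n - 9m + 1)(5n - 8m - 5)(-5m - 9n + 5)
= (25n² - 40mn - 25n - 45mn + 72m² + 45m + 5n - 8m - 5)(-5m - 9n + 5)    [distributive law]
= (25n² - 85mn - 20n + 72m² + 37m - 5)(-5m - 9n + 5)    [combine like terms]
= -125mn² - 225n³ + 125n² + 425m²n + 765mn² - 425mn + 100mn + 180n² - 100n - 360m³ - 648m²n + 360m² - 185m² - 333mn + 185m + 25m + 45n - 25    [distributive law]
= 640mn² - 225n³ + 305n² - 223m²n - 658mn - 55n - 360m³ + 175m² + 210m - 25    [combine like terms]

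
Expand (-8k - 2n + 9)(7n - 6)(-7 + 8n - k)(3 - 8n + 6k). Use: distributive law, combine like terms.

-1383kn - 2722kn^2 + 4758k^2n + 2800kn^3 - 3052k^2n^2 + 336k^3n + 1422k - 1836k^2 - 288k^3 + 9750n^2 - 5920n^3 + 896n^4 - 5895n + 1134

(-8k - 2n + 9)(7n - 6)(-7 + 8n - k)(3 - 8n + 6k)
= (-56kn + 48k - 14n^2 + 12n + 63n - 54)(-7 + 8n - k)(3 - 8n + 6k)    [distributive law]
= (-56kn + 48k - 14n^2 + 75n - 54)(-7 + 8n - k)(3 - 8n + 6k)    [combine like terms]
= (392kn - 448kn^2 + 56k^2n - 336k + 384kn - 48k^2 + 98n^2 - 112n^3 + 14kn^2 - 525n + 600n^2 - 75kn + 378 - 432n + 54k)(3 - 8n + 6k)    [distributive law]
= (701kn - 434kn^2 + 56k^2n - 282k - 48k^2 + 698n^2 - 112n^3 - 957n + 378)(3 - 8n + 6k)    [combine like terms]
= 2103kn - 5608kn^2 + 4206k^2n - 1302kn^2 + 3472kn^3 - 2604k^2n^2 + 168k^2n - 448k^2n^2 + 336k^3n - 846k + 2256kn - 1692k^2 - 144k^2 + 384k^2n - 288k^3 + 2094n^2 - 5584n^3 + 4188kn^2 - 336n^3 + 896n^4 - 672kn^3 - 2871n + 7656n^2 - 5742kn + 1134 - 3024n + 2268k    [distributive law]
= -1383kn - 2722kn^2 + 4758k^2n + 2800kn^3 - 3052k^2n^2 + 336k^3n + 1422k - 1836k^2 - 288k^3 + 9750n^2 - 5920n^3 + 896n^4 - 5895n + 1134    [combine like terms]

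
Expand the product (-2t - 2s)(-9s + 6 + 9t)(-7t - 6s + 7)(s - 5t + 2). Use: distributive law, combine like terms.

-606st² + 462t³ + 336t² - 1086s²t + 648st - 168t - 414st³ - 630t⁴ + 738s²t² + 414s³t - 108s⁴ - 18s³ + 312s² - 168s

(-2t - 2s)(-9s + 6 + 9t)(-7t - 6s + 7)(s - 5t + 2)
= (18st - 12t - 18t² + 18s² - 12s - 18st)(-7t - 6s + 7)(s - 5t + 2)    [distributive law]
= (-12t - 18t² + 18s² - 12s)(-7t - 6s + 7)(s - 5t + 2)    [combine like terms]
= (84t² + 72st - 84t + 126t³ + 108st² - 126t² - 126s²t - 108s³ + 126s² + 84st + 72s² - 84s)(s - 5t + 2)    [distributive law]
= (-42t² + 156st - 84t + 126t³ + 108st² - 126s²t - 108s³ + 198s² - 84s)(s - 5t + 2)    [combine like terms]
= -42st² + 210t³ - 84t² + 156s²t - 780st² + 312st - 84st + 420t² - 168t + 126st³ - 630t⁴ + 252t³ + 108s²t² - 540st³ + 216st² - 126s³t + 630s²t² - 252s²t - 108s⁴ + 540s³t - 216s³ + 198s³ - 990s²t + 396s² - 84s² + 420st - 168s    [distributive law]
= -606st² + 462t³ + 336t² - 1086s²t + 648st - 168t - 414st³ - 630t⁴ + 738s²t² + 414s³t - 108s⁴ - 18s³ + 312s² - 168s    [combine like terms]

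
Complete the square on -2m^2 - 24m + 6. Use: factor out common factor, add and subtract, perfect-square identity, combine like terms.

-2(m + 6)^2 + 78

-2m^2 - 24m + 6
= -2(m^2 + 12m) + 6    [factor out -2 from the m-terms]
= -2(m^2 + 12m + 36 - 36) + 6    [add and subtract 36 inside the bracket]
= -2(m + 6)^2 + 72 + 6    [perfect-square identity]
= -2(m + 6)^2 + 78    [combine constants]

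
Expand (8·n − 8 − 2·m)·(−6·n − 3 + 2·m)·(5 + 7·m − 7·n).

−408·n² − 532·m·n² + 336·n³ − 48·n + 378·m·n + 224·m²·n + 120 + 118·m − 90·m² − 28·m³

(8·n − 8 − 2·m)·(−6·n − 3 + 2·m)·(5 + 7·m − 7·n)
= (−48·n² − 24·n + 16·m·n + 48·n + 24 − 16·m + 12·m·n + 6·m − 4·m²)·(5 + 7·m − 7·n)    [distributive law]
= (−48·n² + 24·n + 28·m·n + 24 − 10·m − 4·m²)·(5 + 7·m − 7·n)    [combine like terms]
= −240·n² − 336·m·n² + 336·n³ + 120·n + 168·m·n − 168·n² + 140·m·n + 196·m²·n − 196·m·n² + 120 + 168·m − 168·n − 50·m − 70·m² + 70·m·n − 20·m² − 28·m³ + 28·m²·n    [distributive law]
= −408·n² − 532·m·n² + 336·n³ − 48·n + 378·m·n + 224·m²·n + 120 + 118·m − 90·m² − 28·m³    [combine like terms]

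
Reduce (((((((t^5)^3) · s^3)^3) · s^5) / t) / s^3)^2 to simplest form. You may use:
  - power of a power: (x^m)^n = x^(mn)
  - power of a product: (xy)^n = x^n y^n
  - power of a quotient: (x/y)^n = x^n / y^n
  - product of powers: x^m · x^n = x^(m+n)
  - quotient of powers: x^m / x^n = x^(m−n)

s^22·t^88

(((((((t^5)^3) · s^3)^3) · s^5) / t) / s^3)^2
= (((((((t^5)^3) · s^3)^3) · s^5) / t)^2) / ((s^3)^2)    [power of a quotient]
= (((((((t^5)^3) · s^3)^3) · s^5)^2) / (t^2)) / ((s^3)^2)    [power of a quotient]
= (((((((t^5)^3) · s^3)^3)^2) · ((s^5)^2)) / (t^2)) / ((s^3)^2)    [power of a product]
= ((((((t^5)^3) · s^3)^6) · ((s^5)^2)) / (t^2)) / ((s^3)^2)    [power of a power]
= ((((((t^5)^3)^6) · ((s^3)^6)) · ((s^5)^2)) / (t^2)) / ((s^3)^2)    [power of a product]
= (((((t^5)^18) · ((s^3)^6)) · ((s^5)^2)) / (t^2)) / ((s^3)^2)    [power of a power]
= (((t^90 · ((s^3)^6)) · ((s^5)^2)) / (t^2)) / ((s^3)^2)    [power of a power]
= (((t^90 · s^18) · ((s^5)^2)) / (t^2)) / ((s^3)^2)    [power of a power]
= (((t^90 · s^18) · s^10) / (t^2)) / ((s^3)^2)    [power of a power]
= (((t^90 · s^18) · s^10) / t^2) / s^6    [power of a power]
= s^22·t^88    [quotient of powers; product of powers]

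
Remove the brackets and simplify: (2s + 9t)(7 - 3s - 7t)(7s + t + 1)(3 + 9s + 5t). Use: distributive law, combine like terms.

(2s + 9t)(7 - 3s - 7t)(7s + t + 1)(3 + 9s + 5t)
= (14s - 6s^2 - 14st + 63t - 27st - 63t^2)(7s + t + 1)(3 + 9s + 5t)    [distributive law]
= (14s - 6s^2 - 41st + 63t - 63t^2)(7s + t + 1)(3 + 9s + 5t)    [combine like terms]
= (98s^2 + 14st + 14s - 42s^3 - 6s^2t - 6s^2 - 287s^2t - 41st^2 - 41st + 441st + 63t^2 + 63t - 441st^2 - 63t^3 - 63t^2)(3 + 9s + 5t)    [distributive law]
= (92s^2 + 414st + 14s - 42s^3 - 293s^2t - 482st^2 + 63t - 63t^3)(3 + 9s + 5t)    [combine like terms]
= 276s^2 + 828s^3 + 460s^2t + 1242st + 3726s^2t + 2070st^2 + 42s + 126s^2 + 70st - 126s^3 - 378s^4 - 210s^3t - 879s^2t - 2637s^3t - 1465s^2t^2 - 1446st^2 - 4338s^2t^2 - 2410st^3 + 189t + 567st + 315t^2 - 189t^3 - 567st^3 - 315t^4    [distributive law]
= 402s^2 + 702s^3 + 3307s^2t + 1879st + 624st^2 + 42s - 378s^4 - 2847s^3t - 5803s^2t^2 - 2977st^3 + 189t + 315t^2 - 189t^3 - 315t^4    [combine like terms]

402s^2 + 702s^3 + 3307s^2t + 1879st + 624st^2 + 42s - 378s^4 - 2847s^3t - 5803s^2t^2 - 2977st^3 + 189t + 315t^2 - 189t^3 - 315t^4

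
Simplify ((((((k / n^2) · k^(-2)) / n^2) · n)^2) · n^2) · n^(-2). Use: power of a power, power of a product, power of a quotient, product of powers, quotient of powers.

((((((k / n^2) · k^(-2)) / n^2) · n)^2) · n^2) · n^(-2)
= ((((((k / n^2) · k^(-2)) / n^2)^2) · (n^2)) · n^2) · n^(-2)    [power of a product]
= ((((((k / n^2) · k^(-2))^2) / ((n^2)^2)) · (n^2)) · n^2) · n^(-2)    [power of a quotient]
= ((((((k / n^2)^2) · ((k^(-2))^2)) / ((n^2)^2)) · (n^2)) · n^2) · n^(-2)    [power of a product]
= ((((((k^2) / ((n^2)^2)) · ((k^(-2))^2)) / ((n^2)^2)) · (n^2)) · n^2) · n^(-2)    [power of a quotient]
= (((((k^2 / n^4) · ((k^(-2))^2)) / ((n^2)^2)) · (n^2)) · n^2) · n^(-2)    [power of a power]
= (((((k^2 / n^4) · k^(-4)) / ((n^2)^2)) · (n^2)) · n^2) · n^(-2)    [power of a power]
= (((((k^2 / n^4) · k^(-4)) / n^4) · (n^2)) · n^2) · n^(-2)    [power of a power]
= k^(-2)n^(-6)    [quotient of powers; product of powers]

k^(-2)n^(-6)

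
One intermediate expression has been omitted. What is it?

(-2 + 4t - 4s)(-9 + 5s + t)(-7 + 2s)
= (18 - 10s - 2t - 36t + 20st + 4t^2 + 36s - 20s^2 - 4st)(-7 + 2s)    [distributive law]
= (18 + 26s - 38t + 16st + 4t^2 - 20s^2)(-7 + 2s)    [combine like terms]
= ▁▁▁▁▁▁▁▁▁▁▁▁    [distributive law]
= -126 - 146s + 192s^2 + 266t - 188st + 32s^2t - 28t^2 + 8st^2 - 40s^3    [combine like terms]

After distributive law, the bracketed line is:

-126 + 36s - 182s + 52s^2 + 266t - 76st - 112st + 32s^2t - 28t^2 + 8st^2 + 140s^2 - 40s^3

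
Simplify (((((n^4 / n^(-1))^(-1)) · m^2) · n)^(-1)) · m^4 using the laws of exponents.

m^2n^4

(((((n^4 / n^(-1))^(-1)) · m^2) · n)^(-1)) · m^4
= (((((n^4 / n^(-1))^(-1)) · m^2)^(-1)) · (n^(-1))) · m^4    [power of a product]
= (((((n^4 / n^(-1))^(-1))^(-1)) · ((m^2)^(-1))) · (n^(-1))) · m^4    [power of a product]
= ((((n^4 / n^(-1))^1) · ((m^2)^(-1))) · (n^(-1))) · m^4    [power of a power]
= (((((n^4)^1) / ((n^(-1))^1)) · ((m^2)^(-1))) · (n^(-1))) · m^4    [power of a quotient]
= (((n^4 / ((n^(-1))^1)) · ((m^2)^(-1))) · (n^(-1))) · m^4    [power of a power]
= (((n^4 / n^(-1)) · ((m^2)^(-1))) · (n^(-1))) · m^4    [power of a power]
= ((n^5 · ((m^2)^(-1))) · (n^(-1))) · m^4    [quotient of powers]
= ((n^5 · m^(-2)) · (n^(-1))) · m^4    [power of a power]
= m^2n^4    [product of powers]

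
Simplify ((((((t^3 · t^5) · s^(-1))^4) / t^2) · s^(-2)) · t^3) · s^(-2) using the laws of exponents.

s^(-8)·t^33

((((((t^3 · t^5) · s^(-1))^4) / t^2) · s^(-2)) · t^3) · s^(-2)
= ((((((t^3 · t^5)^4) · ((s^(-1))^4)) / t^2) · s^(-2)) · t^3) · s^(-2)    [power of a product]
= (((((((t^3)^4) · ((t^5)^4)) · ((s^(-1))^4)) / t^2) · s^(-2)) · t^3) · s^(-2)    [power of a product]
= (((((t^12 · ((t^5)^4)) · ((s^(-1))^4)) / t^2) · s^(-2)) · t^3) · s^(-2)    [power of a power]
= (((((t^12 · t^20) · ((s^(-1))^4)) / t^2) · s^(-2)) · t^3) · s^(-2)    [power of a power]
= ((((t^32 · ((s^(-1))^4)) / t^2) · s^(-2)) · t^3) · s^(-2)    [product of powers]
= ((((t^32 · s^(-4)) / t^2) · s^(-2)) · t^3) · s^(-2)    [power of a power]
= s^(-8)·t^33    [quotient of powers; product of powers]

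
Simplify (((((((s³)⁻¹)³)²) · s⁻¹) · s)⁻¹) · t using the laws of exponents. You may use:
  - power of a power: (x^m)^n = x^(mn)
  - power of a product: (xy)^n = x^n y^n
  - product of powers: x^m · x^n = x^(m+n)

s¹⁸·t

(((((((s³)⁻¹)³)²) · s⁻¹) · s)⁻¹) · t
= (((((((s³)⁻¹)³)²) · s⁻¹)⁻¹) · (s⁻¹)) · t    [power of a product]
= (((((((s³)⁻¹)³)²)⁻¹) · ((s⁻¹)⁻¹)) · (s⁻¹)) · t    [power of a product]
= ((((((s³)⁻¹)³)⁻²) · ((s⁻¹)⁻¹)) · (s⁻¹)) · t    [power of a power]
= (((((s³)⁻¹)⁻⁶) · ((s⁻¹)⁻¹)) · (s⁻¹)) · t    [power of a power]
= ((((s³)⁶) · ((s⁻¹)⁻¹)) · (s⁻¹)) · t    [power of a power]
= ((s¹⁸ · ((s⁻¹)⁻¹)) · (s⁻¹)) · t    [power of a power]
= ((s¹⁸ · s) · (s⁻¹)) · t    [power of a power]
= (s¹⁹ · (s⁻¹)) · t    [product of powers]
= s¹⁸ · t    [product of powers]
= s¹⁸·t    [rearrange]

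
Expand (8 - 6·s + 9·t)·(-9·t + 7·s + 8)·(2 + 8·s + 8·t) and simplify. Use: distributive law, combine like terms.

528·s - 20·s² + 298·s·t + 128 + 512·t + 600·s²·t + 288·s·t² - 336·s³ - 162·t² - 648·t³

(8 - 6·s + 9·t)·(-9·t + 7·s + 8)·(2 + 8·s + 8·t)
= (-72·t + 56·s + 64 + 54·s·t - 42·s² - 48·s - 81·t² + 63·s·t + 72·t)·(2 + 8·s + 8·t)    [distributive law]
= (8·s + 64 + 117·s·t - 42·s² - 81·t²)·(2 + 8·s + 8·t)    [combine like terms]
= 16·s + 64·s² + 64·s·t + 128 + 512·s + 512·t + 234·s·t + 936·s²·t + 936·s·t² - 84·s² - 336·s³ - 336·s²·t - 162·t² - 648·s·t² - 648·t³    [distributive law]
= 528·s - 20·s² + 298·s·t + 128 + 512·t + 600·s²·t + 288·s·t² - 336·s³ - 162·t² - 648·t³    [combine like terms]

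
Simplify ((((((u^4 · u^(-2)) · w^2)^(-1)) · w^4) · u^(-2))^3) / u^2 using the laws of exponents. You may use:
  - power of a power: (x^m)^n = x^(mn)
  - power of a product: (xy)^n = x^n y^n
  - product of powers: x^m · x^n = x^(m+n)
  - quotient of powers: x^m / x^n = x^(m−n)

u^(-14)w^6

((((((u^4 · u^(-2)) · w^2)^(-1)) · w^4) · u^(-2))^3) / u^2
= ((((((u^4 · u^(-2)) · w^2)^(-1)) · w^4)^3) · ((u^(-2))^3)) / u^2    [power of a product]
= ((((((u^4 · u^(-2)) · w^2)^(-1))^3) · ((w^4)^3)) · ((u^(-2))^3)) / u^2    [power of a product]
= (((((u^4 · u^(-2)) · w^2)^(-3)) · ((w^4)^3)) · ((u^(-2))^3)) / u^2    [power of a power]
= (((((u^4 · u^(-2))^(-3)) · ((w^2)^(-3))) · ((w^4)^3)) · ((u^(-2))^3)) / u^2    [power of a product]
= ((((((u^4)^(-3)) · ((u^(-2))^(-3))) · ((w^2)^(-3))) · ((w^4)^3)) · ((u^(-2))^3)) / u^2    [power of a product]
= ((((u^(-12) · ((u^(-2))^(-3))) · ((w^2)^(-3))) · ((w^4)^3)) · ((u^(-2))^3)) / u^2    [power of a power]
= ((((u^(-12) · u^6) · ((w^2)^(-3))) · ((w^4)^3)) · ((u^(-2))^3)) / u^2    [power of a power]
= (((u^(-6) · ((w^2)^(-3))) · ((w^4)^3)) · ((u^(-2))^3)) / u^2    [product of powers]
= (((u^(-6) · w^(-6)) · ((w^4)^3)) · ((u^(-2))^3)) / u^2    [power of a power]
= (((u^(-6) · w^(-6)) · w^12) · ((u^(-2))^3)) / u^2    [power of a power]
= (((u^(-6) · w^(-6)) · w^12) · u^(-6)) / u^2    [power of a power]
= u^(-14)w^6    [quotient of powers; product of powers]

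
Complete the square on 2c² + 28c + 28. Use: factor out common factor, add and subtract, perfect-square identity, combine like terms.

2c² + 28c + 28
= 2(c² + 14c) + 28    [factor out 2 from the c-terms]
= 2(c² + 14c + 49 - 49) + 28    [add and subtract 49 inside the bracket]
= 2(c + 7)² - 98 + 28    [perfect-square identity]
= 2(c + 7)² - 70    [combine constants]

2(c + 7)² - 70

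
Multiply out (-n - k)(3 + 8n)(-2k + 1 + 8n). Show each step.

-26kn - 3n - 32n² - 48kn² - 64n³ + 6k² - 3k + 16k²n

(-n - k)(3 + 8n)(-2k + 1 + 8n)
= (-3n - 8n² - 3k - 8kn)(-2k + 1 + 8n)    [distributive law]
= 6kn - 3n - 24n² + 16kn² - 8n² - 64n³ + 6k² - 3k - 24kn + 16k²n - 8kn - 64kn²    [distributive law]
= -26kn - 3n - 32n² - 48kn² - 64n³ + 6k² - 3k + 16k²n    [combine like terms]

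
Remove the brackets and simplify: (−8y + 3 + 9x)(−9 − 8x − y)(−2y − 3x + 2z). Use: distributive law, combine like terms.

(−8y + 3 + 9x)(−9 − 8x − y)(−2y − 3x + 2z)
= (72y + 64xy + 8y^2 − 27 − 24x − 3y − 81x − 72x^2 − 9xy)(−2y − 3x + 2z)    [distributive law]
= (69y + 55xy + 8y^2 − 27 − 105x − 72x^2)(−2y − 3x + 2z)    [combine like terms]
= −138y^2 − 207xy + 138yz − 110xy^2 − 165x^2y + 110xyz − 16y^3 − 24xy^2 + 16y^2z + 54y + 81x − 54z + 210xy + 315x^2 − 210xz + 144x^2y + 216x^3 − 144x^2z    [distributive law]
= −138y^2 + 3xy + 138yz − 134xy^2 − 21x^2y + 110xyz − 16y^3 + 16y^2z + 54y + 81x − 54z + 315x^2 − 210xz + 216x^3 − 144x^2z    [combine like terms]

−138y^2 + 3xy + 138yz − 134xy^2 − 21x^2y + 110xyz − 16y^3 + 16y^2z + 54y + 81x − 54z + 315x^2 − 210xz + 216x^3 − 144x^2z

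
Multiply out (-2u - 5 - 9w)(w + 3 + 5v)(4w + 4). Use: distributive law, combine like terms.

-8uw^2 - 32uw - 24u - 40uvw - 40uv - 164w^2 - 188w - 60 - 280vw - 100v - 36w^3 - 180vw^2

(-2u - 5 - 9w)(w + 3 + 5v)(4w + 4)
= (-2uw - 6u - 10uv - 5w - 15 - 25v - 9w^2 - 27w - 45vw)(4w + 4)    [distributive law]
= (-2uw - 6u - 10uv - 32w - 15 - 25v - 9w^2 - 45vw)(4w + 4)    [combine like terms]
= -8uw^2 - 8uw - 24uw - 24u - 40uvw - 40uv - 128w^2 - 128w - 60w - 60 - 100vw - 100v - 36w^3 - 36w^2 - 180vw^2 - 180vw    [distributive law]
= -8uw^2 - 32uw - 24u - 40uvw - 40uv - 164w^2 - 188w - 60 - 280vw - 100v - 36w^3 - 180vw^2    [combine like terms]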